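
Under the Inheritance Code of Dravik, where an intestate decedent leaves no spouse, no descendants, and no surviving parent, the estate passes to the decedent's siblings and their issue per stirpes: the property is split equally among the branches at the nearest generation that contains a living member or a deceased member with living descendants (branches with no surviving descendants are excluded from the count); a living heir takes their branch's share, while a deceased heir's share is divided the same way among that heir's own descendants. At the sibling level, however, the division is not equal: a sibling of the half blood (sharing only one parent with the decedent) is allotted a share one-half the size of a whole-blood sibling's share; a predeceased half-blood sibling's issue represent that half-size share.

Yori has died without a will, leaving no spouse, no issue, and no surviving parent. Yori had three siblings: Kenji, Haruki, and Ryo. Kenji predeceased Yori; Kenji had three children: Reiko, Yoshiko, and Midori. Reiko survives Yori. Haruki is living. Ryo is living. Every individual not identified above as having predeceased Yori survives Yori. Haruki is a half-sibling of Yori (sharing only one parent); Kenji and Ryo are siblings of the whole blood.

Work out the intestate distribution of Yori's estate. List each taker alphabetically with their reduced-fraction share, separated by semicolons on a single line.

Haruki 1/5; Midori 2/15; Reiko 2/15; Ryo 2/5; Yoshiko 2/15

No spouse, descendants, or parent survives, so the estate passes to Yori's siblings per stirpes.
Half-blood siblings count for one-half the weight of whole-blood siblings at the initial division.
Dividing 1 in proportion to weights (total weight 5/2): Kenji (weight 1) → 2/5; Haruki (weight 1/2) → 1/5; Ryo (weight 1) → 2/5.
Kenji predeceased; the 2/5 allotted to Kenji's branch passes to Kenji's issue by representation.
The 2/5 is divided into 3 equal shares of 2/15 among Reiko, Yoshiko, Midori.
Reiko is living and takes 2/15.
Yoshiko is living and takes 2/15.
Midori is living and takes 2/15.
Haruki is living and takes 1/5.
Ryo is living and takes 2/5.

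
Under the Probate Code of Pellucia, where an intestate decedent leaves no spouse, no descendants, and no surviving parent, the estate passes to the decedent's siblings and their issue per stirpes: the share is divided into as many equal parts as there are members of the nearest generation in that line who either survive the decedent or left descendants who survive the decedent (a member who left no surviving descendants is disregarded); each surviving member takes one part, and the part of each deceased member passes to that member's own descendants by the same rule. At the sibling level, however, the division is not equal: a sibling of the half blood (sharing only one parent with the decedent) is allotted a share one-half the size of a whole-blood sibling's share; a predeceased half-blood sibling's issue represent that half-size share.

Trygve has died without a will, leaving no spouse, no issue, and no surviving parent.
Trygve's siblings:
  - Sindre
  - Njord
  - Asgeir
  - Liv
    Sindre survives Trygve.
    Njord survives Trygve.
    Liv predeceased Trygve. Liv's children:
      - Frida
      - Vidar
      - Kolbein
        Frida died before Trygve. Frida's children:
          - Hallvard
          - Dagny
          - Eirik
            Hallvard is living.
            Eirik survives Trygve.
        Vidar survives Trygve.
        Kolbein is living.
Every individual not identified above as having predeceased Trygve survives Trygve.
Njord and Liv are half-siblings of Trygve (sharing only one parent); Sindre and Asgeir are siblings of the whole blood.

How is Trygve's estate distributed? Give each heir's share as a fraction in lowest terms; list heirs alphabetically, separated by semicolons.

Asgeir 1/3; Dagny 1/54; Eirik 1/54; Hallvard 1/54; Kolbein 1/18; Njord 1/6; Sindre 1/3; Vidar 1/18

No spouse, descendants, or parent survives, so the estate passes to Trygve's siblings per stirpes.
Half-blood siblings count for one-half the weight of whole-blood siblings at the initial division.
Dividing 1 in proportion to weights (total weight 3): Sindre (weight 1) → 1/3; Njord (weight 1/2) → 1/6; Asgeir (weight 1) → 1/3; Liv (weight 1/2) → 1/6.
Sindre is living and takes 1/3.
Njord is living and takes 1/6.
Asgeir is living and takes 1/3.
Liv predeceased; the 1/6 allotted to Liv's branch passes to Liv's issue by representation.
The 1/6 is divided into 3 equal shares of 1/18 among Frida, Vidar, Kolbein.
Frida predeceased; the 1/18 allotted to Frida's branch passes to Frida's issue by representation.
The 1/18 is divided into 3 equal shares of 1/54 among Hallvard, Dagny, Eirik.
Hallvard is living and takes 1/54.
Dagny is living and takes 1/54.
Eirik is living and takes 1/54.
Vidar is living and takes 1/18.
Kolbein is living and takes 1/18.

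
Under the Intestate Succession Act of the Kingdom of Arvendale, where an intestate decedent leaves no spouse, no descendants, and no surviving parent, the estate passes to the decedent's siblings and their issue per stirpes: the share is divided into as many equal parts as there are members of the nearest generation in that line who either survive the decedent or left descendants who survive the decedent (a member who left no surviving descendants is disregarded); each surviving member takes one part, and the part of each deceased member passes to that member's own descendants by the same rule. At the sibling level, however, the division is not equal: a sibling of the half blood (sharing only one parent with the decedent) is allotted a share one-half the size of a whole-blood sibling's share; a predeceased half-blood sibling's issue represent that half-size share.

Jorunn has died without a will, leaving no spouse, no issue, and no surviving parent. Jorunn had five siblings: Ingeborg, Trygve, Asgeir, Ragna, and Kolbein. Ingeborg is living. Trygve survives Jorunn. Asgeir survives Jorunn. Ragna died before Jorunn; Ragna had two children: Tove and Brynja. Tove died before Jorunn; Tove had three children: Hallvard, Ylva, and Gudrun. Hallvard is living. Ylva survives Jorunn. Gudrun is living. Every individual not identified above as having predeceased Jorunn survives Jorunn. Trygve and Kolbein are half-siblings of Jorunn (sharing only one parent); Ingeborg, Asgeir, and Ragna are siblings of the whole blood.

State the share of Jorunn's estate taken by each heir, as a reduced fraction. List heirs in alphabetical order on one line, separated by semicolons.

Asgeir 1/4; Brynja 1/8; Gudrun 1/24; Hallvard 1/24; Ingeborg 1/4; Kolbein 1/8; Trygve 1/8; Ylva 1/24

No spouse, descendants, or parent survives, so the estate passes to Jorunn's siblings per stirpes.
Half-blood siblings count for one-half the weight of whole-blood siblings at the initial division.
Dividing 1 in proportion to weights (total weight 4): Ingeborg (weight 1) → 1/4; Trygve (weight 1/2) → 1/8; Asgeir (weight 1) → 1/4; Ragna (weight 1) → 1/4; Kolbein (weight 1/2) → 1/8.
Ingeborg is living and takes 1/4.
Trygve is living and takes 1/8.
Asgeir is living and takes 1/4.
Ragna predeceased; the 1/4 allotted to Ragna's branch passes to Ragna's issue by representation.
The 1/4 is divided into 2 equal shares of 1/8 among Tove, Brynja.
Tove predeceased; the 1/8 allotted to Tove's branch passes to Tove's issue by representation.
The 1/8 is divided into 3 equal shares of 1/24 among Hallvard, Ylva, Gudrun.
Hallvard is living and takes 1/24.
Ylva is living and takes 1/24.
Gudrun is living and takes 1/24.
Brynja is living and takes 1/8.
Kolbein is living and takes 1/8.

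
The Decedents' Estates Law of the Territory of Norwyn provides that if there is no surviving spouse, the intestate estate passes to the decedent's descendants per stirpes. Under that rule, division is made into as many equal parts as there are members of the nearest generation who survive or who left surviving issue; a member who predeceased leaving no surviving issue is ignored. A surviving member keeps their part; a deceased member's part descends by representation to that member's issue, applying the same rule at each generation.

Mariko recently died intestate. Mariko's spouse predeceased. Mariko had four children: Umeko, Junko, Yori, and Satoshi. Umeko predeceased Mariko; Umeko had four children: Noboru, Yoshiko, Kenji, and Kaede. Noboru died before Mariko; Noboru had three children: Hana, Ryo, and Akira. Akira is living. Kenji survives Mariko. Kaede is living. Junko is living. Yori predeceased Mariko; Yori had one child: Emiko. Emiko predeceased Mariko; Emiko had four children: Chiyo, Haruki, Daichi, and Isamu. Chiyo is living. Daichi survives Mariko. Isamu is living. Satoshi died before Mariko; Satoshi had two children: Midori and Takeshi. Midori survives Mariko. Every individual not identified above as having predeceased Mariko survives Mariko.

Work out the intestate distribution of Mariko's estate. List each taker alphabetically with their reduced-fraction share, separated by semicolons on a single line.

Akira 1/48; Chiyo 1/16; Daichi 1/16; Hana 1/48; Haruki 1/16; Isamu 1/16; Junko 1/4; Kaede 1/16; Kenji 1/16; Midori 1/8; Ryo 1/48; Takeshi 1/8; Yoshiko 1/16

There is no surviving spouse, so the entire estate passes to Mariko's descendants per stirpes.
The estate is divided into 4 equal shares of 1/4 among Umeko, Junko, Yori, Satoshi.
Umeko predeceased; the 1/4 allotted to Umeko's branch passes to Umeko's issue by representation.
The 1/4 is divided into 4 equal shares of 1/16 among Noboru, Yoshiko, Kenji, Kaede.
Noboru predeceased; the 1/16 allotted to Noboru's branch passes to Noboru's issue by representation.
The 1/16 is divided into 3 equal shares of 1/48 among Hana, Ryo, Akira.
Hana is living and takes 1/48.
Ryo is living and takes 1/48.
Akira is living and takes 1/48.
Yoshiko is living and takes 1/16.
Kenji is living and takes 1/16.
Kaede is living and takes 1/16.
Junko is living and takes 1/4.
Yori predeceased; the 1/4 allotted to Yori's branch passes to Yori's issue by representation.
Emiko's line is the sole branch at this level, so the full 1/4 passes to Emiko's issue by representation.
The 1/4 is divided into 4 equal shares of 1/16 among Chiyo, Haruki, Daichi, Isamu.
Chiyo is living and takes 1/16.
Haruki is living and takes 1/16.
Daichi is living and takes 1/16.
Isamu is living and takes 1/16.
Satoshi predeceased; the 1/4 allotted to Satoshi's branch passes to Satoshi's issue by representation.
The 1/4 is divided into 2 equal shares of 1/8 among Midori, Takeshi.
Midori is living and takes 1/8.
Takeshi is living and takes 1/8.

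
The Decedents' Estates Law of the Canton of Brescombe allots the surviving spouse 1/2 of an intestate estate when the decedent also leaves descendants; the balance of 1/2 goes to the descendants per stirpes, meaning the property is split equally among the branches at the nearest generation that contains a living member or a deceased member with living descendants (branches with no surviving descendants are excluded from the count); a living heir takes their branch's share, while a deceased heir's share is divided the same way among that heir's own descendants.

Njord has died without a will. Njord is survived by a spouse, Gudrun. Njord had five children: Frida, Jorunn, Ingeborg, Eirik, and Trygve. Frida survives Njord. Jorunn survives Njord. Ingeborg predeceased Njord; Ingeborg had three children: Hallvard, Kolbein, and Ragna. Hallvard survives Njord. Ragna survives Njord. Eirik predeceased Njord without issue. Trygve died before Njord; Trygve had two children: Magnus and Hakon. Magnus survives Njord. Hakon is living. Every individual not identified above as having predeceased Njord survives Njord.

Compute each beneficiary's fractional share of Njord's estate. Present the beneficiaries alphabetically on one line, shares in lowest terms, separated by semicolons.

Frida 1/8; Gudrun 1/2; Hakon 1/16; Hallvard 1/24; Jorunn 1/8; Kolbein 1/24; Magnus 1/16; Ragna 1/24

Gudrun, as surviving spouse, takes 1/2.
The remaining 1/2 passes to Njord's descendants per stirpes.
Eirik left no surviving issue, so that branch lapses and is disregarded.
The 1/2 is divided into 4 equal shares of 1/8 among Frida, Jorunn, Ingeborg, Trygve.
Frida is living and takes 1/8.
Jorunn is living and takes 1/8.
Ingeborg predeceased; the 1/8 allotted to Ingeborg's branch passes to Ingeborg's issue by representation.
The 1/8 is divided into 3 equal shares of 1/24 among Hallvard, Kolbein, Ragna.
Hallvard is living and takes 1/24.
Kolbein is living and takes 1/24.
Ragna is living and takes 1/24.
Trygve predeceased; the 1/8 allotted to Trygve's branch passes to Trygve's issue by representation.
The 1/8 is divided into 2 equal shares of 1/16 among Magnus, Hakon.
Magnus is living and takes 1/16.
Hakon is living and takes 1/16.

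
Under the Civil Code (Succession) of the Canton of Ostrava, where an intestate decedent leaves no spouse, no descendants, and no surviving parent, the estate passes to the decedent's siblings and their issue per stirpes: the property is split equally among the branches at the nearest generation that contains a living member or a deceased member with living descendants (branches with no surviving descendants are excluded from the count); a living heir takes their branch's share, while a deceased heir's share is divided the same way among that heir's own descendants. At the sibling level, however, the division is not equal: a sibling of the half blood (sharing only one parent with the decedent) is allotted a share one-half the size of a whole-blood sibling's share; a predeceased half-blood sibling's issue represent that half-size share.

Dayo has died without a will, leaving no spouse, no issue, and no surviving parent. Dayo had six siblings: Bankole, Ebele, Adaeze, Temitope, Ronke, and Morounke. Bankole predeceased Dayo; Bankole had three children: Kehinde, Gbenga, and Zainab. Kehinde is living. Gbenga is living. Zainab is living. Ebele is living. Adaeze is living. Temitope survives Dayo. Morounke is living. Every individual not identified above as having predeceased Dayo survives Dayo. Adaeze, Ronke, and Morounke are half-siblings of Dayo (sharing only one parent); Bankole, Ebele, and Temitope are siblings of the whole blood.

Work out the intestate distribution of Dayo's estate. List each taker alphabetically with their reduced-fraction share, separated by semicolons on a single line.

Adaeze 1/9; Ebele 2/9; Gbenga 2/27; Kehinde 2/27; Morounke 1/9; Ronke 1/9; Temitope 2/9; Zainab 2/27

No spouse, descendants, or parent survives, so the estate passes to Dayo's siblings per stirpes.
Half-blood siblings count for one-half the weight of whole-blood siblings at the initial division.
Dividing 1 in proportion to weights (total weight 9/2): Bankole (weight 1) → 2/9; Ebele (weight 1) → 2/9; Adaeze (weight 1/2) → 1/9; Temitope (weight 1) → 2/9; Ronke (weight 1/2) → 1/9; Morounke (weight 1/2) → 1/9.
Bankole predeceased; the 2/9 allotted to Bankole's branch passes to Bankole's issue by representation.
The 2/9 is divided into 3 equal shares of 2/27 among Kehinde, Gbenga, Zainab.
Kehinde is living and takes 2/27.
Gbenga is living and takes 2/27.
Zainab is living and takes 2/27.
Ebele is living and takes 2/9.
Adaeze is living and takes 1/9.
Temitope is living and takes 2/9.
Ronke is living and takes 1/9.
Morounke is living and takes 1/9.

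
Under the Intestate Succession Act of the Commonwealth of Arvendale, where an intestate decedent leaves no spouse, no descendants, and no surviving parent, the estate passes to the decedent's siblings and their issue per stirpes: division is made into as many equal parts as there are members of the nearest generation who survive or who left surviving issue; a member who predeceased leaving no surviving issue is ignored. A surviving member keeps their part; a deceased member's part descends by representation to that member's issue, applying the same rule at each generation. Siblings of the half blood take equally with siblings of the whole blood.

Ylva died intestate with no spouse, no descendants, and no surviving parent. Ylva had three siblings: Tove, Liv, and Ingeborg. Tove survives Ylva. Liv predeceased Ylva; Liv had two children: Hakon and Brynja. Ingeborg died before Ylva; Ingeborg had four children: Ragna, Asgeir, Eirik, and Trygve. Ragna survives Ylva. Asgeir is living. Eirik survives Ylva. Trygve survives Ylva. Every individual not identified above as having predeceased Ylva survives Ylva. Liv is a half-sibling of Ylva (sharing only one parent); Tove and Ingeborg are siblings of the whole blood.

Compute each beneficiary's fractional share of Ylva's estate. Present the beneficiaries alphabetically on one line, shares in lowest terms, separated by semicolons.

Asgeir 1/12; Brynja 1/6; Eirik 1/12; Hakon 1/6; Ragna 1/12; Tove 1/3; Trygve 1/12

No spouse, descendants, or parent survives, so the estate passes to Ylva's siblings per stirpes.
Half-blood and whole-blood siblings take equally under the stated rule.
The estate is divided into 3 equal shares of 1/3 among Tove, Liv, Ingeborg.
Tove is living and takes 1/3.
Liv predeceased; the 1/3 allotted to Liv's branch passes to Liv's issue by representation.
The 1/3 is divided into 2 equal shares of 1/6 among Hakon, Brynja.
Hakon is living and takes 1/6.
Brynja is living and takes 1/6.
Ingeborg predeceased; the 1/3 allotted to Ingeborg's branch passes to Ingeborg's issue by representation.
The 1/3 is divided into 4 equal shares of 1/12 among Ragna, Asgeir, Eirik, Trygve.
Ragna is living and takes 1/12.
Asgeir is living and takes 1/12.
Eirik is living and takes 1/12.
Trygve is living and takes 1/12.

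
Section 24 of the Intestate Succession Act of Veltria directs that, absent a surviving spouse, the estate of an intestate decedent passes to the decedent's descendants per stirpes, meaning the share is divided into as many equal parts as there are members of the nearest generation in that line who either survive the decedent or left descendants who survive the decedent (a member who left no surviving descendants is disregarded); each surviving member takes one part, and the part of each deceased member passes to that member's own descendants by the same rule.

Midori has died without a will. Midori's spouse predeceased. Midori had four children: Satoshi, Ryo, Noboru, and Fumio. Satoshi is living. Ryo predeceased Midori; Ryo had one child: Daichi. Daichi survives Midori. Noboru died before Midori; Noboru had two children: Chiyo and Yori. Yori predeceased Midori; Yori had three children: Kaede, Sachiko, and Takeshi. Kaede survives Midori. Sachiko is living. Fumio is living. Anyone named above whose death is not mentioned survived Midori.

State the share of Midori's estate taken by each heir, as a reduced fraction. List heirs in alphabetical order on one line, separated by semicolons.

Chiyo 1/8; Daichi 1/4; Fumio 1/4; Kaede 1/24; Sachiko 1/24; Satoshi 1/4; Takeshi 1/24

There is no surviving spouse, so the entire estate passes to Midori's descendants per stirpes.
The estate is divided into 4 equal shares of 1/4 among Satoshi, Ryo, Noboru, Fumio.
Satoshi is living and takes 1/4.
Ryo predeceased; the 1/4 allotted to Ryo's branch passes to Ryo's issue by representation.
Daichi is the sole taker at this level and receives the full 1/4.
Noboru predeceased; the 1/4 allotted to Noboru's branch passes to Noboru's issue by representation.
The 1/4 is divided into 2 equal shares of 1/8 among Chiyo, Yori.
Chiyo is living and takes 1/8.
Yori predeceased; the 1/8 allotted to Yori's branch passes to Yori's issue by representation.
The 1/8 is divided into 3 equal shares of 1/24 among Kaede, Sachiko, Takeshi.
Kaede is living and takes 1/24.
Sachiko is living and takes 1/24.
Takeshi is living and takes 1/24.
Fumio is living and takes 1/4.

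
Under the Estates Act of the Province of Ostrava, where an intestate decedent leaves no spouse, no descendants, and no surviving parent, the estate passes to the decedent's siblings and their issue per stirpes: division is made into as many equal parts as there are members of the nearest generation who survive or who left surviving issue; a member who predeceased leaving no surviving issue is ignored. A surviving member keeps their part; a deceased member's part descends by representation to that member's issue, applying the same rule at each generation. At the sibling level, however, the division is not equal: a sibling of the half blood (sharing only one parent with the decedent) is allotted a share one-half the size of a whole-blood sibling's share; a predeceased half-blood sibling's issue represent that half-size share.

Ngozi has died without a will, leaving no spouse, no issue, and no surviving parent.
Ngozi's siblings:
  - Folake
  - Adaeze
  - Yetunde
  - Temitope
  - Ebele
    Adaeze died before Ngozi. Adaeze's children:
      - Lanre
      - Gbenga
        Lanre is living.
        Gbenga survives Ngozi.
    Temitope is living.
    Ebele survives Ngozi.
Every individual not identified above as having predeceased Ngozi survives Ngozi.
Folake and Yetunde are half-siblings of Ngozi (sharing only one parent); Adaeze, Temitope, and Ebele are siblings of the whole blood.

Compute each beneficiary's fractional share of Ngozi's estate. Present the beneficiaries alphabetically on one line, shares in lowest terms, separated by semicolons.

Ebele 1/4; Folake 1/8; Gbenga 1/8; Lanre 1/8; Temitope 1/4; Yetunde 1/8

No spouse, descendants, or parent survives, so the estate passes to Ngozi's siblings per stirpes.
Half-blood siblings count for one-half the weight of whole-blood siblings at the initial division.
Dividing 1 in proportion to weights (total weight 4): Folake (weight 1/2) → 1/8; Adaeze (weight 1) → 1/4; Yetunde (weight 1/2) → 1/8; Temitope (weight 1) → 1/4; Ebele (weight 1) → 1/4.
Folake is living and takes 1/8.
Adaeze predeceased; the 1/4 allotted to Adaeze's branch passes to Adaeze's issue by representation.
The 1/4 is divided into 2 equal shares of 1/8 among Lanre, Gbenga.
Lanre is living and takes 1/8.
Gbenga is living and takes 1/8.
Yetunde is living and takes 1/8.
Temitope is living and takes 1/4.
Ebele is living and takes 1/4.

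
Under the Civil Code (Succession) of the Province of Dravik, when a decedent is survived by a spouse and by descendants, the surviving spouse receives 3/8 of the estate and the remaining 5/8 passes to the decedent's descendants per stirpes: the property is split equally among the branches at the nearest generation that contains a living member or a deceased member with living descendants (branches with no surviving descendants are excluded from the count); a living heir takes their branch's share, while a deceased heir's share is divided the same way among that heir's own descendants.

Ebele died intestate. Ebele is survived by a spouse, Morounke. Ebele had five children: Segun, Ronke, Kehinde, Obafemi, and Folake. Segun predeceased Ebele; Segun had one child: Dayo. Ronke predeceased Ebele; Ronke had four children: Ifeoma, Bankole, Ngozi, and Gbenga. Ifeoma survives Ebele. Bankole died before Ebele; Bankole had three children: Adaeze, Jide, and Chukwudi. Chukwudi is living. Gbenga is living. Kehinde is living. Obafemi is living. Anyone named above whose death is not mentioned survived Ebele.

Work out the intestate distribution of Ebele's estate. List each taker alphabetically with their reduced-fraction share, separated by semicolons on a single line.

Morounke, as surviving spouse, takes 3/8.
The remaining 5/8 passes to Ebele's descendants per stirpes.
The 5/8 is divided into 5 equal shares of 1/8 among Segun, Ronke, Kehinde, Obafemi, Folake.
Segun predeceased; the 1/8 allotted to Segun's branch passes to Segun's issue by representation.
Dayo is the sole taker at this level and receives the full 1/8.
Ronke predeceased; the 1/8 allotted to Ronke's branch passes to Ronke's issue by representation.
The 1/8 is divided into 4 equal shares of 1/32 among Ifeoma, Bankole, Ngozi, Gbenga.
Ifeoma is living and takes 1/32.
Bankole predeceased; the 1/32 allotted to Bankole's branch passes to Bankole's issue by representation.
The 1/32 is divided into 3 equal shares of 1/96 among Adaeze, Jide, Chukwudi.
Adaeze is living and takes 1/96.
Jide is living and takes 1/96.
Chukwudi is living and takes 1/96.
Ngozi is living and takes 1/32.
Gbenga is living and takes 1/32.
Kehinde is living and takes 1/8.
Obafemi is living and takes 1/8.
Folake is living and takes 1/8.

Adaeze 1/96; Chukwudi 1/96; Dayo 1/8; Folake 1/8; Gbenga 1/32; Ifeoma 1/32; Jide 1/96; Kehinde 1/8; Morounke 3/8; Ngozi 1/32; Obafemi 1/8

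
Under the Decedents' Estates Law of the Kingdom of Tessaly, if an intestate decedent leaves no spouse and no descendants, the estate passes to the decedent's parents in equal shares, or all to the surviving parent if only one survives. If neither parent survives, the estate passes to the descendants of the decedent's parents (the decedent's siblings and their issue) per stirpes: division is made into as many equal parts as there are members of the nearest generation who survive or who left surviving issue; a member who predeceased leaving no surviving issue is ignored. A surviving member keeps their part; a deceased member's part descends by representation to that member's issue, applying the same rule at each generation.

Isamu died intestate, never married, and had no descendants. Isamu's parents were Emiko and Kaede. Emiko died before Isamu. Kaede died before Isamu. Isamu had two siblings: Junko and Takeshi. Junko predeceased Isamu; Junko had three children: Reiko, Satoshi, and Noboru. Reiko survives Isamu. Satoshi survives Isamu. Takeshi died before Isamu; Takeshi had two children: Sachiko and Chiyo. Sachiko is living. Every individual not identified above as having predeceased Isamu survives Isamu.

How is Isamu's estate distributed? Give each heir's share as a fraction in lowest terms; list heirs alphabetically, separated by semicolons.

Chiyo 1/4; Noboru 1/6; Reiko 1/6; Sachiko 1/4; Satoshi 1/6

Neither parent survives and there are no descendants, so the estate passes to Isamu's siblings and their issue per stirpes.
The estate is divided into 2 equal shares of 1/2 among Junko, Takeshi.
Junko predeceased; the 1/2 allotted to Junko's branch passes to Junko's issue by representation.
The 1/2 is divided into 3 equal shares of 1/6 among Reiko, Satoshi, Noboru.
Reiko is living and takes 1/6.
Satoshi is living and takes 1/6.
Noboru is living and takes 1/6.
Takeshi predeceased; the 1/2 allotted to Takeshi's branch passes to Takeshi's issue by representation.
The 1/2 is divided into 2 equal shares of 1/4 among Sachiko, Chiyo.
Sachiko is living and takes 1/4.
Chiyo is living and takes 1/4.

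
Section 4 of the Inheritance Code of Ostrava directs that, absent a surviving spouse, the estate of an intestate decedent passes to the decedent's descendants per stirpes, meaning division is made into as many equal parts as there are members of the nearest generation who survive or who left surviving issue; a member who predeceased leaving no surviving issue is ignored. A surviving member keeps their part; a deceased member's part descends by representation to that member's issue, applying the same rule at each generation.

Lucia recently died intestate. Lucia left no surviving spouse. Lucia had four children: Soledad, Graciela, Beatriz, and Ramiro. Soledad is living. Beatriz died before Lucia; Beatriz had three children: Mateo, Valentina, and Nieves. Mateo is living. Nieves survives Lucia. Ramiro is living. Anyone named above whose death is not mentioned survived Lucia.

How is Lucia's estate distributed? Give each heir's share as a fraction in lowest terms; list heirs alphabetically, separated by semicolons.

There is no surviving spouse, so the entire estate passes to Lucia's descendants per stirpes.
The estate is divided into 4 equal shares of 1/4 among Soledad, Graciela, Beatriz, Ramiro.
Soledad is living and takes 1/4.
Graciela is living and takes 1/4.
Beatriz predeceased; the 1/4 allotted to Beatriz's branch passes to Beatriz's issue by representation.
The 1/4 is divided into 3 equal shares of 1/12 among Mateo, Valentina, Nieves.
Mateo is living and takes 1/12.
Valentina is living and takes 1/12.
Nieves is living and takes 1/12.
Ramiro is living and takes 1/4.

Graciela 1/4; Mateo 1/12; Nieves 1/12; Ramiro 1/4; Soledad 1/4; Valentina 1/12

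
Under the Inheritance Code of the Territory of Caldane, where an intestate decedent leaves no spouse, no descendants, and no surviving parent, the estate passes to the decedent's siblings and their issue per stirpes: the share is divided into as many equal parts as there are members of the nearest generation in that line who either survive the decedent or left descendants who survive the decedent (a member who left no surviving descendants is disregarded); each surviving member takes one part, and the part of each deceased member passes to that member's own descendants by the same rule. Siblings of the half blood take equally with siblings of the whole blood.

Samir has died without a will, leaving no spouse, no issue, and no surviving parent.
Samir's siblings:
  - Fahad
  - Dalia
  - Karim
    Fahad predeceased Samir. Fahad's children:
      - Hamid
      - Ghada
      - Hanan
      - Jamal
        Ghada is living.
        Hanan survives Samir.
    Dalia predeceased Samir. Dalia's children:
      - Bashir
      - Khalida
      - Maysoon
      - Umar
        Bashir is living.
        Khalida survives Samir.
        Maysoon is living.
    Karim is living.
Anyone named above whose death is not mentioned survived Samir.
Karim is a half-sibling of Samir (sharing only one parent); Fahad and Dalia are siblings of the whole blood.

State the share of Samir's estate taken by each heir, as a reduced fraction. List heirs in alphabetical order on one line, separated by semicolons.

No spouse, descendants, or parent survives, so the estate passes to Samir's siblings per stirpes.
Half-blood and whole-blood siblings take equally under the stated rule.
The estate is divided into 3 equal shares of 1/3 among Fahad, Dalia, Karim.
Fahad predeceased; the 1/3 allotted to Fahad's branch passes to Fahad's issue by representation.
The 1/3 is divided into 4 equal shares of 1/12 among Hamid, Ghada, Hanan, Jamal.
Hamid is living and takes 1/12.
Ghada is living and takes 1/12.
Hanan is living and takes 1/12.
Jamal is living and takes 1/12.
Dalia predeceased; the 1/3 allotted to Dalia's branch passes to Dalia's issue by representation.
The 1/3 is divided into 4 equal shares of 1/12 among Bashir, Khalida, Maysoon, Umar.
Bashir is living and takes 1/12.
Khalida is living and takes 1/12.
Maysoon is living and takes 1/12.
Umar is living and takes 1/12.
Karim is living and takes 1/3.

Bashir 1/12; Ghada 1/12; Hamid 1/12; Hanan 1/12; Jamal 1/12; Karim 1/3; Khalida 1/12; Maysoon 1/12; Umar 1/12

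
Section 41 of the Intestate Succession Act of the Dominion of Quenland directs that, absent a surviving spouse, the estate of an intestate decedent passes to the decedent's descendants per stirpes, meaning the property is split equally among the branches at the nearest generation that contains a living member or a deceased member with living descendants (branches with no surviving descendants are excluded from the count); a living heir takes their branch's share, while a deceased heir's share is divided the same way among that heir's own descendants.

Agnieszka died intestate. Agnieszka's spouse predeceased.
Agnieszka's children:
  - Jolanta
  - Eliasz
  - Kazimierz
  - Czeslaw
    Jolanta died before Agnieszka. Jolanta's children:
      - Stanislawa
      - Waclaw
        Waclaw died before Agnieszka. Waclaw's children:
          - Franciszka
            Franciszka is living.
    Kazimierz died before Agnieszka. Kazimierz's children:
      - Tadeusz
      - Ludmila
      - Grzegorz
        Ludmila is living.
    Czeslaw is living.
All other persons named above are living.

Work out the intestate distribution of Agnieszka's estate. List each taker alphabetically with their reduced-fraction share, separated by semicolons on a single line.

There is no surviving spouse, so the entire estate passes to Agnieszka's descendants per stirpes.
The estate is divided into 4 equal shares of 1/4 among Jolanta, Eliasz, Kazimierz, Czeslaw.
Jolanta predeceased; the 1/4 allotted to Jolanta's branch passes to Jolanta's issue by representation.
The 1/4 is divided into 2 equal shares of 1/8 among Stanislawa, Waclaw.
Stanislawa is living and takes 1/8.
Waclaw predeceased; the 1/8 allotted to Waclaw's branch passes to Waclaw's issue by representation.
Franciszka is the sole taker at this level and receives the full 1/8.
Eliasz is living and takes 1/4.
Kazimierz predeceased; the 1/4 allotted to Kazimierz's branch passes to Kazimierz's issue by representation.
The 1/4 is divided into 3 equal shares of 1/12 among Tadeusz, Ludmila, Grzegorz.
Tadeusz is living and takes 1/12.
Ludmila is living and takes 1/12.
Grzegorz is living and takes 1/12.
Czeslaw is living and takes 1/4.

Czeslaw 1/4; Eliasz 1/4; Franciszka 1/8; Grzegorz 1/12; Ludmila 1/12; Stanislawa 1/8; Tadeusz 1/12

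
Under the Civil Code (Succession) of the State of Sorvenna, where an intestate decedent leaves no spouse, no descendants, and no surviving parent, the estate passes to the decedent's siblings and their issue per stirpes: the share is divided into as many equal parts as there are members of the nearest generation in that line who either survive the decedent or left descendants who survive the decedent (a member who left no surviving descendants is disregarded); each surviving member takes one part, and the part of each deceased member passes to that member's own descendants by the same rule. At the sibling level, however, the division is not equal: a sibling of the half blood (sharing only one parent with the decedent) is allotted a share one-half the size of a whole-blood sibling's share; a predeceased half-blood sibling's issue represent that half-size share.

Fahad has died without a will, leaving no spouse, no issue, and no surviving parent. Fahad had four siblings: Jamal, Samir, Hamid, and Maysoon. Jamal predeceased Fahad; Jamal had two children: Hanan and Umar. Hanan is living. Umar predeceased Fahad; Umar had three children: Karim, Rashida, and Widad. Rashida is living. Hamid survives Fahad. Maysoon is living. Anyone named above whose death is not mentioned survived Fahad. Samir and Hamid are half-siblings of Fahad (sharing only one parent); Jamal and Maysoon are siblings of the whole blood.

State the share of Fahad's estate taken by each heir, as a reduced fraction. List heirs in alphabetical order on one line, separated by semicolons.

No spouse, descendants, or parent survives, so the estate passes to Fahad's siblings per stirpes.
Half-blood siblings count for one-half the weight of whole-blood siblings at the initial division.
Dividing 1 in proportion to weights (total weight 3): Jamal (weight 1) → 1/3; Samir (weight 1/2) → 1/6; Hamid (weight 1/2) → 1/6; Maysoon (weight 1) → 1/3.
Jamal predeceased; the 1/3 allotted to Jamal's branch passes to Jamal's issue by representation.
The 1/3 is divided into 2 equal shares of 1/6 among Hanan, Umar.
Hanan is living and takes 1/6.
Umar predeceased; the 1/6 allotted to Umar's branch passes to Umar's issue by representation.
The 1/6 is divided into 3 equal shares of 1/18 among Karim, Rashida, Widad.
Karim is living and takes 1/18.
Rashida is living and takes 1/18.
Widad is living and takes 1/18.
Samir is living and takes 1/6.
Hamid is living and takes 1/6.
Maysoon is living and takes 1/3.

Hamid 1/6; Hanan 1/6; Karim 1/18; Maysoon 1/3; Rashida 1/18; Samir 1/6; Widad 1/18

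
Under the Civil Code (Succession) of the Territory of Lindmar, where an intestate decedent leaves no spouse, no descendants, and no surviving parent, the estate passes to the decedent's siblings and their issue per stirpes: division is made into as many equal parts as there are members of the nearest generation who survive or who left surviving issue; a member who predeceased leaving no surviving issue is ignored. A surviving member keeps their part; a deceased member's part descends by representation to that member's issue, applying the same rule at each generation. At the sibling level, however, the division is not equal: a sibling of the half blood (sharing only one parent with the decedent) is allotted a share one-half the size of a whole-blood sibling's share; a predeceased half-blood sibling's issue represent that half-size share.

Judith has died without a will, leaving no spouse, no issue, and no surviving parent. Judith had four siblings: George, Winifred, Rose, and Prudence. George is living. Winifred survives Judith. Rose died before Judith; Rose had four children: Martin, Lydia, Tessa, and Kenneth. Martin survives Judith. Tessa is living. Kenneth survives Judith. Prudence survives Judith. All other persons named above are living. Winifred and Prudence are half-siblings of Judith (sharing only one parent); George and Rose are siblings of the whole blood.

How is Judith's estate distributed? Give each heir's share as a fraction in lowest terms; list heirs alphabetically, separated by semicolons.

No spouse, descendants, or parent survives, so the estate passes to Judith's siblings per stirpes.
Half-blood siblings count for one-half the weight of whole-blood siblings at the initial division.
Dividing 1 in proportion to weights (total weight 3): George (weight 1) → 1/3; Winifred (weight 1/2) → 1/6; Rose (weight 1) → 1/3; Prudence (weight 1/2) → 1/6.
George is living and takes 1/3.
Winifred is living and takes 1/6.
Rose predeceased; the 1/3 allotted to Rose's branch passes to Rose's issue by representation.
The 1/3 is divided into 4 equal shares of 1/12 among Martin, Lydia, Tessa, Kenneth.
Martin is living and takes 1/12.
Lydia is living and takes 1/12.
Tessa is living and takes 1/12.
Kenneth is living and takes 1/12.
Prudence is living and takes 1/6.

George 1/3; Kenneth 1/12; Lydia 1/12; Martin 1/12; Prudence 1/6; Tessa 1/12; Winifred 1/6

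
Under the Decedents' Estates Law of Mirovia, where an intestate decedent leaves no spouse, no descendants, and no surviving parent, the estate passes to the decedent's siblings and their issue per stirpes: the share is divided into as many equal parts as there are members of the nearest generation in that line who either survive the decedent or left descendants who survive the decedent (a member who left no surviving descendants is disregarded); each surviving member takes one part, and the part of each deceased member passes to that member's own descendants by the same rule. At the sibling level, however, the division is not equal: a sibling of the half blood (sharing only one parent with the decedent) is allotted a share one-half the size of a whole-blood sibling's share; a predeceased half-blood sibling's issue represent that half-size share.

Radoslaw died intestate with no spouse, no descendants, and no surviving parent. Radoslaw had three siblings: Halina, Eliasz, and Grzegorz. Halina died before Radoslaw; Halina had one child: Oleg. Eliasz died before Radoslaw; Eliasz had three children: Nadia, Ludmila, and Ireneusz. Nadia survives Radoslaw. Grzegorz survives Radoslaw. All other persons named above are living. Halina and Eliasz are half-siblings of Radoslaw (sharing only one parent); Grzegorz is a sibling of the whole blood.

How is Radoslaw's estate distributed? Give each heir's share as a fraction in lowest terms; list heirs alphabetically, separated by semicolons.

No spouse, descendants, or parent survives, so the estate passes to Radoslaw's siblings per stirpes.
Half-blood siblings count for one-half the weight of whole-blood siblings at the initial division.
Dividing 1 in proportion to weights (total weight 2): Halina (weight 1/2) → 1/4; Eliasz (weight 1/2) → 1/4; Grzegorz (weight 1) → 1/2.
Halina predeceased; the 1/4 allotted to Halina's branch passes to Halina's issue by representation.
Oleg is the sole taker at this level and receives the full 1/4.
Eliasz predeceased; the 1/4 allotted to Eliasz's branch passes to Eliasz's issue by representation.
The 1/4 is divided into 3 equal shares of 1/12 among Nadia, Ludmila, Ireneusz.
Nadia is living and takes 1/12.
Ludmila is living and takes 1/12.
Ireneusz is living and takes 1/12.
Grzegorz is living and takes 1/2.

Grzegorz 1/2; Ireneusz 1/12; Ludmila 1/12; Nadia 1/12; Oleg 1/4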